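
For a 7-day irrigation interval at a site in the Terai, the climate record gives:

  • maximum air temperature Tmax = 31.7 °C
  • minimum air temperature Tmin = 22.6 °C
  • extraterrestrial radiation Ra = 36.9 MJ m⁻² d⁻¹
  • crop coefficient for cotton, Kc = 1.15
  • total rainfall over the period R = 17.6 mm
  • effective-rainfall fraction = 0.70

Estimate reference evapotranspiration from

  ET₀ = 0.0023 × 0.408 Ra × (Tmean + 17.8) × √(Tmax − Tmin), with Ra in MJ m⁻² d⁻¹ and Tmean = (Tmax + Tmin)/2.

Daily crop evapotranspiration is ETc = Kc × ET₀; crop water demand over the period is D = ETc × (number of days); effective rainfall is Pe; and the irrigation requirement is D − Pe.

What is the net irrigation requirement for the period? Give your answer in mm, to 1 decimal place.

Tmean = (31.7 + 22.6)/2 = 27.15 °C
0.408 Ra = 0.408 × 36.9 = 15.0552 mm/d equivalent
ET₀ = 0.0023 × 15.0552 × (27.15 + 17.8) × √9.1 = 0.0023 × 15.0552 × 44.95 × 3.0166 = 4.6953 mm/d
ETc = Kc × ET₀ = 1.15 × 4.6953 = 5.3996 mm/d
Crop demand D = ETc × 7 d = 5.3996 × 7 = 37.797 mm
Pe = 0.70 × 17.6 = 12.320 mm
D − Pe = 37.797 − 12.320 = 25.477 mm

25.5 mm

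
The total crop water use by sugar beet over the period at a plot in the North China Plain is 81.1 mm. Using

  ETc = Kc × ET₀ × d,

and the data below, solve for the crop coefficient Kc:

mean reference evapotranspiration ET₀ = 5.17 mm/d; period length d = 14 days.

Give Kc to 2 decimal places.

1.12

ETc = Kc × ET₀ × d  ⇒  Kc = ETc / (ET₀ × d)
Kc = 81.1 / (5.17 × 14) = 81.1 / 72.38 = 1.1205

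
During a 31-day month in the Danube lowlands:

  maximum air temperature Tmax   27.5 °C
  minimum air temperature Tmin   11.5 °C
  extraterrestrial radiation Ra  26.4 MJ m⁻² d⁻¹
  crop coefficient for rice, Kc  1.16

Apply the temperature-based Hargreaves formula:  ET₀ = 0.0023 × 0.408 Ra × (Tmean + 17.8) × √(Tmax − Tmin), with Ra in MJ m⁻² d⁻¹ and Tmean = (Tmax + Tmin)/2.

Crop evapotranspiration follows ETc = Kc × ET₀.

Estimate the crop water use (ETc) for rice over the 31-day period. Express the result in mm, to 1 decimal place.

132.9 mm

Tmean = (27.5 + 11.5)/2 = 19.50 °C
0.408 Ra = 0.408 × 26.4 = 10.7712 mm/d equivalent
ET₀ = 0.0023 × 10.7712 × (19.50 + 17.8) × √16.0 = 0.0023 × 10.7712 × 37.30 × 4.0000 = 3.6962 mm/d
ETc = Kc × ET₀ = 1.16 × 3.6962 = 4.2876 mm/d
Over 31 days: 4.2876 × 31 = 132.916 mm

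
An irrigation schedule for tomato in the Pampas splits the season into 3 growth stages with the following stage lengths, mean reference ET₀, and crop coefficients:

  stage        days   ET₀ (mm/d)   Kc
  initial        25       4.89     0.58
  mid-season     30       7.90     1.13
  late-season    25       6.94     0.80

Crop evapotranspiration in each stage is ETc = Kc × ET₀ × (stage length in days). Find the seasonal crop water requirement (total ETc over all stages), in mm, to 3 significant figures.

478 mm

initial: 0.58 × 4.89 × 25 = 70.91 mm
mid-season: 1.13 × 7.90 × 30 = 267.81 mm
late-season: 0.80 × 6.94 × 25 = 138.80 mm
Seasonal total = 477.52 mm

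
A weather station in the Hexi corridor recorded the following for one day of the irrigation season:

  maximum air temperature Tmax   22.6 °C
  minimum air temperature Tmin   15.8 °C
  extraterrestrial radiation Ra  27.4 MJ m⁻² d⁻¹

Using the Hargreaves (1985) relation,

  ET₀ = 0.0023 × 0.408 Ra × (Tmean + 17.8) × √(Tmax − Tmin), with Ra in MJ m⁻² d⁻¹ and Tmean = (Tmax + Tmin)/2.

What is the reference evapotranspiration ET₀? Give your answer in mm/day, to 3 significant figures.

Tmean = (22.6 + 15.8)/2 = 19.20 °C
0.408 Ra = 0.408 × 27.4 = 11.1792 mm/d equivalent
ET₀ = 0.0023 × 11.1792 × (19.20 + 17.8) × √6.8 = 0.0023 × 11.1792 × 37.00 × 2.6077 = 2.4808 mm/d

2.48 mm/day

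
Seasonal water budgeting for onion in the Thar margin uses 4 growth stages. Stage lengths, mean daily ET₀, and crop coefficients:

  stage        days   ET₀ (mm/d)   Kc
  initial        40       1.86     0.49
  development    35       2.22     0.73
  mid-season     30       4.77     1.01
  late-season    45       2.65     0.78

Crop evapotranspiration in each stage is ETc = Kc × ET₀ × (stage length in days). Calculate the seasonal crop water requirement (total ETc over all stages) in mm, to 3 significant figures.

331 mm

initial: 0.49 × 1.86 × 40 = 36.46 mm
development: 0.73 × 2.22 × 35 = 56.72 mm
mid-season: 1.01 × 4.77 × 30 = 144.53 mm
late-season: 0.78 × 2.65 × 45 = 93.02 mm
Seasonal total = 330.73 mm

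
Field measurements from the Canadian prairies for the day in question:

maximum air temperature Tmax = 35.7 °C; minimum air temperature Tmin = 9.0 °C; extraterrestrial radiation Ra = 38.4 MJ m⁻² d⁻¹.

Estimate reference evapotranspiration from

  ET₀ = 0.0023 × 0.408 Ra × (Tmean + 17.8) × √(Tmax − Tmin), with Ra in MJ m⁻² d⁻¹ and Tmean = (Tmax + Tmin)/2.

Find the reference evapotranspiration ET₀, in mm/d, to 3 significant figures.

7.48 mm/d

Tmean = (35.7 + 9.0)/2 = 22.35 °C
0.408 Ra = 0.408 × 38.4 = 15.6672 mm/d equivalent
ET₀ = 0.0023 × 15.6672 × (22.35 + 17.8) × √26.7 = 0.0023 × 15.6672 × 40.15 × 5.1672 = 7.4758 mm/d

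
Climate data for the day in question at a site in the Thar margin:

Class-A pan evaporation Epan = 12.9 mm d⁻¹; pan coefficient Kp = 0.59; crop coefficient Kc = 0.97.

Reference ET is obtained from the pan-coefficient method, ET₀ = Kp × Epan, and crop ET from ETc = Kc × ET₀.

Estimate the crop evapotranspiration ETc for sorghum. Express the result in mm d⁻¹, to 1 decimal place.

ET₀ = 0.59 × 12.9 = 7.6110 mm/d
ETc = Kc × ET₀ = 0.97 × 7.6110 = 7.3827 mm/d

7.4 mm d⁻¹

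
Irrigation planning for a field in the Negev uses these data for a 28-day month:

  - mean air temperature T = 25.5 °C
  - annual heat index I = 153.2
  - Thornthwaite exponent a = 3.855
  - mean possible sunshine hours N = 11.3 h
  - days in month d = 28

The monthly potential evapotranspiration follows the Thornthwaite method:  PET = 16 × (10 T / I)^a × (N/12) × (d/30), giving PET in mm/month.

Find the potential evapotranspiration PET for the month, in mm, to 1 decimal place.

10T/I = 10 × 25.5 / 153.2 = 1.6645
(10T/I)^a = 1.6645^3.855 = 7.1293
Uncorrected PET = 16 × 7.1293 = 114.069 mm
Correction = (N/12)(d/30) = (11.3/12)(28/30) = 0.8789
PET = 114.069 × 0.8789 = 100.255 mm/month

100.3 mm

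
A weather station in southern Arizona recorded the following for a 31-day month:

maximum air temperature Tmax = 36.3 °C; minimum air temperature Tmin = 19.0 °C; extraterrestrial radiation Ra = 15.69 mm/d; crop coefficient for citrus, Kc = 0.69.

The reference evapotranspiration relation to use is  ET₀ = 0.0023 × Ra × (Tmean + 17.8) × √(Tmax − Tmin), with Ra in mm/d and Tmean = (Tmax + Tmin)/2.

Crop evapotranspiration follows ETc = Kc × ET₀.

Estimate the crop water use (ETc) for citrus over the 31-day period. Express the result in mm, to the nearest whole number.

Tmean = (36.3 + 19.0)/2 = 27.65 °C
ET₀ = 0.0023 × 15.69 × (27.65 + 17.8) × √17.3 = 0.0023 × 15.69 × 45.45 × 4.1593 = 6.8219 mm/d
ETc = Kc × ET₀ = 0.69 × 6.8219 = 4.7071 mm/d
Over 31 days: 4.7071 × 31 = 145.920 mm

146 mm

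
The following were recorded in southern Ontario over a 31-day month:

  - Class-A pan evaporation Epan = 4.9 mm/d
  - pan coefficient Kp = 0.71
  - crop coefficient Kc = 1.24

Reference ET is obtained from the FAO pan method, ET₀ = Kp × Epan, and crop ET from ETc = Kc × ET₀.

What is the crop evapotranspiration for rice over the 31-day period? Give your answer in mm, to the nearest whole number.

ET₀ = 0.71 × 4.9 = 3.4790 mm/d
ETc = Kc × ET₀ = 1.24 × 3.4790 = 4.3140 mm/d
Over 31 days: 4.3140 × 31 = 133.734 mm

134 mm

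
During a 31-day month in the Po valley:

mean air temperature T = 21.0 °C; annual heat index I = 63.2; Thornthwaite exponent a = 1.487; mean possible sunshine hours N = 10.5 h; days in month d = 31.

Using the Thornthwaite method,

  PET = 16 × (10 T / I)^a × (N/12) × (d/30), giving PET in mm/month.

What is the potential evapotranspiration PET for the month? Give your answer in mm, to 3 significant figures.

86.3 mm

10T/I = 10 × 21.0 / 63.2 = 3.3228
(10T/I)^a = 3.3228^1.487 = 5.9632
Uncorrected PET = 16 × 5.9632 = 95.411 mm
Correction = (N/12)(d/30) = (10.5/12)(31/30) = 0.9042
PET = 95.411 × 0.9042 = 86.271 mm/month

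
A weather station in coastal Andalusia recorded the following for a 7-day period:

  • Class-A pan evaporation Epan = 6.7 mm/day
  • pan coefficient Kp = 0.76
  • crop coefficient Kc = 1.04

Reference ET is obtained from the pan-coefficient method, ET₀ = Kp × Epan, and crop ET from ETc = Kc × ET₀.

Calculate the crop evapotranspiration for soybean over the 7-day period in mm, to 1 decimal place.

37.1 mm

ET₀ = 0.76 × 6.7 = 5.0920 mm/d
ETc = Kc × ET₀ = 1.04 × 5.0920 = 5.2957 mm/d
Over 7 days: 5.2957 × 7 = 37.070 mm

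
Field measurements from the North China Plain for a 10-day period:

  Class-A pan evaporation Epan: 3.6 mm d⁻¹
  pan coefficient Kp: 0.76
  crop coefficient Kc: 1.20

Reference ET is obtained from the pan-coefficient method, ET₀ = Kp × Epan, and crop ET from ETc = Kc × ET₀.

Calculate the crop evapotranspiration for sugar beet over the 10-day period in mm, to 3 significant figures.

ET₀ = 0.76 × 3.6 = 2.7360 mm/d
ETc = Kc × ET₀ = 1.20 × 2.7360 = 3.2832 mm/d
Over 10 days: 3.2832 × 10 = 32.832 mm

32.8 mm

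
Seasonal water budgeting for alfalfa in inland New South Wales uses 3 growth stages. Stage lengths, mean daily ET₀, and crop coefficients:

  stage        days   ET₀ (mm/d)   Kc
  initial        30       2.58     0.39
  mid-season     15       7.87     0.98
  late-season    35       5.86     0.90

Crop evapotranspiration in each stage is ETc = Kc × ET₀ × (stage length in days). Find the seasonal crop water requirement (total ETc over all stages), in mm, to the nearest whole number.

330 mm

initial: 0.39 × 2.58 × 30 = 30.19 mm
mid-season: 0.98 × 7.87 × 15 = 115.69 mm
late-season: 0.90 × 5.86 × 35 = 184.59 mm
Seasonal total = 330.47 mm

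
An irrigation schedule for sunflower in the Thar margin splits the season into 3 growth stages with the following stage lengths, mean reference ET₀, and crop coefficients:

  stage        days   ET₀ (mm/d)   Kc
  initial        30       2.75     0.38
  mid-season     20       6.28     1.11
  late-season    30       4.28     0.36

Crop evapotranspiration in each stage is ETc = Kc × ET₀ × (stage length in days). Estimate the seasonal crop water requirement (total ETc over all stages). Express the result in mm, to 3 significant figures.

217 mm

initial: 0.38 × 2.75 × 30 = 31.35 mm
mid-season: 1.11 × 6.28 × 20 = 139.42 mm
late-season: 0.36 × 4.28 × 30 = 46.22 mm
Seasonal total = 216.99 mm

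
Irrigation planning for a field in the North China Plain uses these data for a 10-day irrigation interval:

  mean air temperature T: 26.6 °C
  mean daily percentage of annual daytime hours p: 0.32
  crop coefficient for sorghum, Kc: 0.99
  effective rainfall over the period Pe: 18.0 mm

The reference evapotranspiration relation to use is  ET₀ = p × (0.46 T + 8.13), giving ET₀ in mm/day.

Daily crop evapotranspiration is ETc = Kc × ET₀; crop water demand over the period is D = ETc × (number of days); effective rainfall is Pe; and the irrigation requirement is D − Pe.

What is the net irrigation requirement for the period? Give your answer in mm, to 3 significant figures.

46.5 mm

ET₀ = 0.32 × (0.46 × 26.6 + 8.13) = 0.32 × 20.366 = 6.5171 mm/d
ETc = Kc × ET₀ = 0.99 × 6.5171 = 6.4519 mm/d
Crop demand D = ETc × 10 d = 6.4519 × 10 = 64.519 mm
D − Pe = 64.519 − 18.0 = 46.519 mm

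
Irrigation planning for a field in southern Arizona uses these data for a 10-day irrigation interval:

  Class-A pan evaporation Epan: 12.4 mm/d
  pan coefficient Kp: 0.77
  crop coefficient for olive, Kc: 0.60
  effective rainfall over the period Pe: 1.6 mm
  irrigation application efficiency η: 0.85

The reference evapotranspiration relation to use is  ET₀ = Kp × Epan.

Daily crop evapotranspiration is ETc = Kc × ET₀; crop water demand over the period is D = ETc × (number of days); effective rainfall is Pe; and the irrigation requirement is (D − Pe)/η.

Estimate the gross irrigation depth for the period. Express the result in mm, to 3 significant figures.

ET₀ = 0.77 × 12.4 = 9.5480 mm/d
ETc = Kc × ET₀ = 0.60 × 9.5480 = 5.7288 mm/d
Crop demand D = ETc × 10 d = 5.7288 × 10 = 57.288 mm
D − Pe = 57.288 − 1.6 = 55.688 mm
Gross irrigation = 55.688 / 0.85 = 65.515 mm

65.5 mm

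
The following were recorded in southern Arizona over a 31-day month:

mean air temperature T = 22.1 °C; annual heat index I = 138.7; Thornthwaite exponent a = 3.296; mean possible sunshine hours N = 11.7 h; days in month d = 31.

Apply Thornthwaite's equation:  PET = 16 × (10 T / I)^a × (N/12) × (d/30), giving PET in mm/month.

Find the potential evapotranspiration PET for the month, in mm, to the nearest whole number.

75 mm

10T/I = 10 × 22.1 / 138.7 = 1.5934
(10T/I)^a = 1.5934^3.296 = 4.6437
Uncorrected PET = 16 × 4.6437 = 74.299 mm
Correction = (N/12)(d/30) = (11.7/12)(31/30) = 1.0075
PET = 74.299 × 1.0075 = 74.856 mm/month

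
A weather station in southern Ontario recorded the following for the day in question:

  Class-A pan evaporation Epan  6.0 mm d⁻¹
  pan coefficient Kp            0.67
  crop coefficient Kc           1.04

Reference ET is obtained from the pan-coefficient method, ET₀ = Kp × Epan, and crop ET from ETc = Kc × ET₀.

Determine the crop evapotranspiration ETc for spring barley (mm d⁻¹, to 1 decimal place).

ET₀ = 0.67 × 6.0 = 4.0200 mm/d
ETc = Kc × ET₀ = 1.04 × 4.0200 = 4.1808 mm/d

4.2 mm d⁻¹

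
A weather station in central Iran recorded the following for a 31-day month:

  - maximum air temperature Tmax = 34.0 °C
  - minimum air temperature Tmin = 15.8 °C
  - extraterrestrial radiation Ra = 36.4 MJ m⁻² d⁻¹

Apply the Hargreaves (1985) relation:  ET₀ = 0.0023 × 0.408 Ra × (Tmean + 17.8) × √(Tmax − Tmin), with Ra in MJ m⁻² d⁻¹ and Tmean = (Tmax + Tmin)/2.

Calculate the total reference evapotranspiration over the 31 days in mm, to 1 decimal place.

Tmean = (34.0 + 15.8)/2 = 24.90 °C
0.408 Ra = 0.408 × 36.4 = 14.8512 mm/d equivalent
ET₀ = 0.0023 × 14.8512 × (24.90 + 17.8) × √18.2 = 0.0023 × 14.8512 × 42.70 × 4.2661 = 6.2223 mm/d
Over 31 days: 6.2223 × 31 = 192.891 mm

192.9 mm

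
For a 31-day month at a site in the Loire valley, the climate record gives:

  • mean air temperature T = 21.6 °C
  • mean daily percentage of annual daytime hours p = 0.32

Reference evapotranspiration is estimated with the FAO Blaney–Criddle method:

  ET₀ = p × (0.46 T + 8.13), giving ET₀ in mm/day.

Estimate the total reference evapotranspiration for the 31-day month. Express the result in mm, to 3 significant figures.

ET₀ = 0.32 × (0.46 × 21.6 + 8.13) = 0.32 × 18.066 = 5.7811 mm/d
Monthly total = 5.7811 × 31 = 179.214 mm

179 mm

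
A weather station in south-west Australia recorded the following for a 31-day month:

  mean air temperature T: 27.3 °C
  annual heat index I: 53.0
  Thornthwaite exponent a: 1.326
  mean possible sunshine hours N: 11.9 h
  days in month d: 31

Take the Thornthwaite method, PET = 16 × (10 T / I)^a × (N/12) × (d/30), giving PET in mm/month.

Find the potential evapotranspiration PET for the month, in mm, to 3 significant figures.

10T/I = 10 × 27.3 / 53.0 = 5.1509
(10T/I)^a = 5.1509^1.326 = 8.7894
Uncorrected PET = 16 × 8.7894 = 140.630 mm
Correction = (N/12)(d/30) = (11.9/12)(31/30) = 1.0247
PET = 140.630 × 1.0247 = 144.104 mm/month

144 mm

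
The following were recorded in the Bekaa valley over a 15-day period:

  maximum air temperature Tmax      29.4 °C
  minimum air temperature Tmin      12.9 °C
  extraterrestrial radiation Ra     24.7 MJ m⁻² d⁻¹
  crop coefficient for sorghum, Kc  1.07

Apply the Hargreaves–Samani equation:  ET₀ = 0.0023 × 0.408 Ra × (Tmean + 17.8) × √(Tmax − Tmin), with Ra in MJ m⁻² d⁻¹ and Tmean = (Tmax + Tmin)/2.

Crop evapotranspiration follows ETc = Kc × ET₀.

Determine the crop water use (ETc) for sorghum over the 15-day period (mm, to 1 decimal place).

58.9 mm

Tmean = (29.4 + 12.9)/2 = 21.15 °C
0.408 Ra = 0.408 × 24.7 = 10.0776 mm/d equivalent
ET₀ = 0.0023 × 10.0776 × (21.15 + 17.8) × √16.5 = 0.0023 × 10.0776 × 38.95 × 4.0620 = 3.6672 mm/d
ETc = Kc × ET₀ = 1.07 × 3.6672 = 3.9239 mm/d
Over 15 days: 3.9239 × 15 = 58.859 mm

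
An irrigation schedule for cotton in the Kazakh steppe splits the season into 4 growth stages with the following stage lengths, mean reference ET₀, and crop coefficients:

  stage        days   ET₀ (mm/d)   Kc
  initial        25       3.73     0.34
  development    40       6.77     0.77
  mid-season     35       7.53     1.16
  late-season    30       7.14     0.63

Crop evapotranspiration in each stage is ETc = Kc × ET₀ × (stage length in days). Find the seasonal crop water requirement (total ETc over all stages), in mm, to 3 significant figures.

681 mm

initial: 0.34 × 3.73 × 25 = 31.71 mm
development: 0.77 × 6.77 × 40 = 208.52 mm
mid-season: 1.16 × 7.53 × 35 = 305.72 mm
late-season: 0.63 × 7.14 × 30 = 134.95 mm
Seasonal total = 680.90 mm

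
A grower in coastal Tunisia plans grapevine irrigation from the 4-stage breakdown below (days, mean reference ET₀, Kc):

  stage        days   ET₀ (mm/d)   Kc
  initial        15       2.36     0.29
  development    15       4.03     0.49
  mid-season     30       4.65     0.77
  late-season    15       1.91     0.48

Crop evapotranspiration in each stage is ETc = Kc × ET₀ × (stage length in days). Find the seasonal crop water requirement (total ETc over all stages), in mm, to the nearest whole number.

161 mm

initial: 0.29 × 2.36 × 15 = 10.27 mm
development: 0.49 × 4.03 × 15 = 29.62 mm
mid-season: 0.77 × 4.65 × 30 = 107.42 mm
late-season: 0.48 × 1.91 × 15 = 13.75 mm
Seasonal total = 161.06 mm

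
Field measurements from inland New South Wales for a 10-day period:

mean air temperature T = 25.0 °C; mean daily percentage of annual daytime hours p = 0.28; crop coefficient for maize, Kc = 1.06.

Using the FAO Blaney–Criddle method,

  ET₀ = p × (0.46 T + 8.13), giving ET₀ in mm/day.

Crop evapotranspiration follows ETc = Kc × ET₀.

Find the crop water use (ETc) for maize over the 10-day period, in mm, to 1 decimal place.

58.3 mm

ET₀ = 0.28 × (0.46 × 25.0 + 8.13) = 0.28 × 19.630 = 5.4964 mm/d
ETc = Kc × ET₀ = 1.06 × 5.4964 = 5.8262 mm/d
Over 10 days: 5.8262 × 10 = 58.262 mm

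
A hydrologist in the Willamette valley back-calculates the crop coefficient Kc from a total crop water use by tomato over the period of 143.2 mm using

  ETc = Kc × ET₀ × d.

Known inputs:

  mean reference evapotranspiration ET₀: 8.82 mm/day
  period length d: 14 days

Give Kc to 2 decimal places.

1.16

ETc = Kc × ET₀ × d  ⇒  Kc = ETc / (ET₀ × d)
Kc = 143.2 / (8.82 × 14) = 143.2 / 123.48 = 1.1597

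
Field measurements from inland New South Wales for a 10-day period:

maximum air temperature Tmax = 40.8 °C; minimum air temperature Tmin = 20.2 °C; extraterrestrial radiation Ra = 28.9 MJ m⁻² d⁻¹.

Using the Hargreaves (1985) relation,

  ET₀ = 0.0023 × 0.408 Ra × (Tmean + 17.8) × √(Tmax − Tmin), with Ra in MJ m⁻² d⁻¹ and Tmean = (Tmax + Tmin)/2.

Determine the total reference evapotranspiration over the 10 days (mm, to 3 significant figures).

Tmean = (40.8 + 20.2)/2 = 30.50 °C
0.408 Ra = 0.408 × 28.9 = 11.7912 mm/d equivalent
ET₀ = 0.0023 × 11.7912 × (30.50 + 17.8) × √20.6 = 0.0023 × 11.7912 × 48.30 × 4.5387 = 5.9452 mm/d
Over 10 days: 5.9452 × 10 = 59.452 mm

59.5 mm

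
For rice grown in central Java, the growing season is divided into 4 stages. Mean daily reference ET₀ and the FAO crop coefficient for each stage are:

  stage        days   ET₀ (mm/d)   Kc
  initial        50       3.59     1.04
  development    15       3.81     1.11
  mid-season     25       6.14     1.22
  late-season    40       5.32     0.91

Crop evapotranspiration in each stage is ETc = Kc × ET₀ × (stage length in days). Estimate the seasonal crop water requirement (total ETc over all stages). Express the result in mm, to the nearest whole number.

initial: 1.04 × 3.59 × 50 = 186.68 mm
development: 1.11 × 3.81 × 15 = 63.44 mm
mid-season: 1.22 × 6.14 × 25 = 187.27 mm
late-season: 0.91 × 5.32 × 40 = 193.65 mm
Seasonal total = 631.04 mm

631 mm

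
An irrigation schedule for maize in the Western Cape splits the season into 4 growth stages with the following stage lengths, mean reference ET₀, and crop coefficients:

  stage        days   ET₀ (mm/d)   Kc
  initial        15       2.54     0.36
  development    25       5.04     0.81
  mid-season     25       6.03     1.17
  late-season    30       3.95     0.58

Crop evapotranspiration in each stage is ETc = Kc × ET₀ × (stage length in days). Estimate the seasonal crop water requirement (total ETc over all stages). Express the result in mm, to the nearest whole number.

initial: 0.36 × 2.54 × 15 = 13.72 mm
development: 0.81 × 5.04 × 25 = 102.06 mm
mid-season: 1.17 × 6.03 × 25 = 176.38 mm
late-season: 0.58 × 3.95 × 30 = 68.73 mm
Seasonal total = 360.89 mm

361 mm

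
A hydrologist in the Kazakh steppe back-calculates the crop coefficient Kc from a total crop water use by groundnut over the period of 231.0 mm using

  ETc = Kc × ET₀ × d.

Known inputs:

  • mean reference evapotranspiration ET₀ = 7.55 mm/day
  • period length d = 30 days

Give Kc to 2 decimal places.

1.02

ETc = Kc × ET₀ × d  ⇒  Kc = ETc / (ET₀ × d)
Kc = 231.0 / (7.55 × 30) = 231.0 / 226.50 = 1.0199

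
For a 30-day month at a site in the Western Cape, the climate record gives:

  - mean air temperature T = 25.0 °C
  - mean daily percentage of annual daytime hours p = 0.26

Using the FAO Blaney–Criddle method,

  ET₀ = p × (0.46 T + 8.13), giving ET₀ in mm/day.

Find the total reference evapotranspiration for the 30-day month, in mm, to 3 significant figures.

153 mm

ET₀ = 0.26 × (0.46 × 25.0 + 8.13) = 0.26 × 19.630 = 5.1038 mm/d
Monthly total = 5.1038 × 30 = 153.114 mm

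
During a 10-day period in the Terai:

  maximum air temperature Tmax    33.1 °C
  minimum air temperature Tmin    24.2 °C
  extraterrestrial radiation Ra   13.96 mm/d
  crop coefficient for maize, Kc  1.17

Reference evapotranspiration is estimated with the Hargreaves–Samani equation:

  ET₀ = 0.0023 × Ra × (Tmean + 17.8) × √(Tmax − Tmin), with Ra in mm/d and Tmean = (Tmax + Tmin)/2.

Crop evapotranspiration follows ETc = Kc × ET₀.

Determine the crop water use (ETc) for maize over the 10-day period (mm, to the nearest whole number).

52 mm

Tmean = (33.1 + 24.2)/2 = 28.65 °C
ET₀ = 0.0023 × 13.96 × (28.65 + 17.8) × √8.9 = 0.0023 × 13.96 × 46.45 × 2.9833 = 4.4493 mm/d
ETc = Kc × ET₀ = 1.17 × 4.4493 = 5.2057 mm/d
Over 10 days: 5.2057 × 10 = 52.057 mm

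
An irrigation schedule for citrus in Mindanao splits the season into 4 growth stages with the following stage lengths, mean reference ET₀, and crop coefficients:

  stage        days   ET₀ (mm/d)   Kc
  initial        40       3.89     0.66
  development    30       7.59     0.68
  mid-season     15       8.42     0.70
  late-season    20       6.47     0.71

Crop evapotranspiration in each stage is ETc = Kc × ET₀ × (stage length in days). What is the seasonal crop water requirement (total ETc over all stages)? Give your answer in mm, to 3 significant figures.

initial: 0.66 × 3.89 × 40 = 102.70 mm
development: 0.68 × 7.59 × 30 = 154.84 mm
mid-season: 0.70 × 8.42 × 15 = 88.41 mm
late-season: 0.71 × 6.47 × 20 = 91.87 mm
Seasonal total = 437.82 mm

438 mm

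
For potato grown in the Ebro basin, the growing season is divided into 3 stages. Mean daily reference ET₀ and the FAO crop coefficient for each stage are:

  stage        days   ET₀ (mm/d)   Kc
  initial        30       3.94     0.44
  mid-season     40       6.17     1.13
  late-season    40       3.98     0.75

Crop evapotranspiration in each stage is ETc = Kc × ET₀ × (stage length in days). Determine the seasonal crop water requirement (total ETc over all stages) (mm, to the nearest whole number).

450 mm

initial: 0.44 × 3.94 × 30 = 52.01 mm
mid-season: 1.13 × 6.17 × 40 = 278.88 mm
late-season: 0.75 × 3.98 × 40 = 119.40 mm
Seasonal total = 450.29 mm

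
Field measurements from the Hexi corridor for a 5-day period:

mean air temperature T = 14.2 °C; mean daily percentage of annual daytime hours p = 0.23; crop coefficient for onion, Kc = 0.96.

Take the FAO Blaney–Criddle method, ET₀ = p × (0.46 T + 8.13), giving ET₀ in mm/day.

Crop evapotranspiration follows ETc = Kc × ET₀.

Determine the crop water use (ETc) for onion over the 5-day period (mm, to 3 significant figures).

ET₀ = 0.23 × (0.46 × 14.2 + 8.13) = 0.23 × 14.662 = 3.3723 mm/d
ETc = Kc × ET₀ = 0.96 × 3.3723 = 3.2374 mm/d
Over 5 days: 3.2374 × 5 = 16.187 mm

16.2 mm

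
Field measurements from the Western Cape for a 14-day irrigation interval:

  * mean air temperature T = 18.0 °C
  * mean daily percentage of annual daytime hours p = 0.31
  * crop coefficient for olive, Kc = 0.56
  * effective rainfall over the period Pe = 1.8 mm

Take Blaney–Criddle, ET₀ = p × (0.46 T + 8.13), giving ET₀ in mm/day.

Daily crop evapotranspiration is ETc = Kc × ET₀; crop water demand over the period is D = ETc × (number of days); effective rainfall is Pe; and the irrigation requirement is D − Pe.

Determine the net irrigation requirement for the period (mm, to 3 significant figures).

ET₀ = 0.31 × (0.46 × 18.0 + 8.13) = 0.31 × 16.410 = 5.0871 mm/d
ETc = Kc × ET₀ = 0.56 × 5.0871 = 2.8488 mm/d
Crop demand D = ETc × 14 d = 2.8488 × 14 = 39.883 mm
D − Pe = 39.883 − 1.8 = 38.083 mm

38.1 mm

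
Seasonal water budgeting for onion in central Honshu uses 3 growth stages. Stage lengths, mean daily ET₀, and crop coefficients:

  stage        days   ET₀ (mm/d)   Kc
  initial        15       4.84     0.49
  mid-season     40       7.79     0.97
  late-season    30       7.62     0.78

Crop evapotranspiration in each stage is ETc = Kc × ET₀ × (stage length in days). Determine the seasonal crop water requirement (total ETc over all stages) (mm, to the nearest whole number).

initial: 0.49 × 4.84 × 15 = 35.57 mm
mid-season: 0.97 × 7.79 × 40 = 302.25 mm
late-season: 0.78 × 7.62 × 30 = 178.31 mm
Seasonal total = 516.13 mm

516 mm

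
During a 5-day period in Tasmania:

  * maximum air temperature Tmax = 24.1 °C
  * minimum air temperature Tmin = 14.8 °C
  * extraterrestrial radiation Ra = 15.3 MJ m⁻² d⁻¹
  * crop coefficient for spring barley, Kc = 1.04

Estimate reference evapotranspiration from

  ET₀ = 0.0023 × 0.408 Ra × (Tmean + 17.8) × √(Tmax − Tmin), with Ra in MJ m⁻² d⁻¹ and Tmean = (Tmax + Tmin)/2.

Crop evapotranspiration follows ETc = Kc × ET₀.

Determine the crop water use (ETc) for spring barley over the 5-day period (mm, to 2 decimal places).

8.48 mm

Tmean = (24.1 + 14.8)/2 = 19.45 °C
0.408 Ra = 0.408 × 15.3 = 6.2424 mm/d equivalent
ET₀ = 0.0023 × 6.2424 × (19.45 + 17.8) × √9.3 = 0.0023 × 6.2424 × 37.25 × 3.0496 = 1.6310 mm/d
ETc = Kc × ET₀ = 1.04 × 1.6310 = 1.6962 mm/d
Over 5 days: 1.6962 × 5 = 8.481 mm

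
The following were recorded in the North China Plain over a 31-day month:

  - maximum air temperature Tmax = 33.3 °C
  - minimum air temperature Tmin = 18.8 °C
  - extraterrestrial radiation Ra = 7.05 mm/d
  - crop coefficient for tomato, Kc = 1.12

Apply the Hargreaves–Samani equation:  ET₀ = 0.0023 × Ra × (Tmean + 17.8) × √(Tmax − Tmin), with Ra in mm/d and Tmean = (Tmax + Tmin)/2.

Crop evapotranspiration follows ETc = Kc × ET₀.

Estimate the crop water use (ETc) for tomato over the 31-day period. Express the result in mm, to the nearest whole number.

Tmean = (33.3 + 18.8)/2 = 26.05 °C
ET₀ = 0.0023 × 7.05 × (26.05 + 17.8) × √14.5 = 0.0023 × 7.05 × 43.85 × 3.8079 = 2.7075 mm/d
ETc = Kc × ET₀ = 1.12 × 2.7075 = 3.0324 mm/d
Over 31 days: 3.0324 × 31 = 94.004 mm

94 mm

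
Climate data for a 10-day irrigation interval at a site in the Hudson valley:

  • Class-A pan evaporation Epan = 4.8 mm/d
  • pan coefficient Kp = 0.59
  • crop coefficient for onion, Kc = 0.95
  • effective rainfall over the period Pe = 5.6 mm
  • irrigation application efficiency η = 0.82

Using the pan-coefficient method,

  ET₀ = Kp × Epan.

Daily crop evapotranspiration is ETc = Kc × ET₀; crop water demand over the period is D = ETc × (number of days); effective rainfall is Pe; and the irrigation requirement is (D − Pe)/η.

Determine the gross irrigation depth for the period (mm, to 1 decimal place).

ET₀ = 0.59 × 4.8 = 2.8320 mm/d
ETc = Kc × ET₀ = 0.95 × 2.8320 = 2.6904 mm/d
Crop demand D = ETc × 10 d = 2.6904 × 10 = 26.904 mm
D − Pe = 26.904 − 5.6 = 21.304 mm
Gross irrigation = 21.304 / 0.82 = 25.980 mm

26.0 mm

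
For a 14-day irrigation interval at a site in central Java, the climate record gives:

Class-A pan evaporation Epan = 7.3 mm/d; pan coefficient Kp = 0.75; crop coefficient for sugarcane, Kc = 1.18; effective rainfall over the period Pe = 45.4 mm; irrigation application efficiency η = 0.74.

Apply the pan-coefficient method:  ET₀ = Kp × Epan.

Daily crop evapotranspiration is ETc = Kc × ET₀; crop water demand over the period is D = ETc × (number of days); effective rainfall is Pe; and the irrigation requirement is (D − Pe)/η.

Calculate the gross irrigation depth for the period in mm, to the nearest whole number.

ET₀ = 0.75 × 7.3 = 5.4750 mm/d
ETc = Kc × ET₀ = 1.18 × 5.4750 = 6.4605 mm/d
Crop demand D = ETc × 14 d = 6.4605 × 14 = 90.447 mm
D − Pe = 90.447 − 45.4 = 45.047 mm
Gross irrigation = 45.047 / 0.74 = 60.874 mm

61 mm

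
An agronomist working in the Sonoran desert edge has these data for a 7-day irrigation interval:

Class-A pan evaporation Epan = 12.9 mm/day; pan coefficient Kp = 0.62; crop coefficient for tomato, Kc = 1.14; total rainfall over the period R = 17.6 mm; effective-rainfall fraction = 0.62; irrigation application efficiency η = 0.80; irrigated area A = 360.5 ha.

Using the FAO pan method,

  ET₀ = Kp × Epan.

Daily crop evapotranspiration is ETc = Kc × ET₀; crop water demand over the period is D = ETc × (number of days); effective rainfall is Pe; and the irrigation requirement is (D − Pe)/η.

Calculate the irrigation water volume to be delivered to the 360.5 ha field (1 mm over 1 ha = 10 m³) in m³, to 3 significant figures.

238000 m³

ET₀ = 0.62 × 12.9 = 7.9980 mm/d
ETc = Kc × ET₀ = 1.14 × 7.9980 = 9.1177 mm/d
Crop demand D = ETc × 7 d = 9.1177 × 7 = 63.824 mm
Pe = 0.62 × 17.6 = 10.912 mm
D − Pe = 63.824 − 10.912 = 52.912 mm
Gross irrigation = 52.912 / 0.80 = 66.140 mm
Volume = 66.140 mm × 360.5 ha × 10 = 238434.7 m³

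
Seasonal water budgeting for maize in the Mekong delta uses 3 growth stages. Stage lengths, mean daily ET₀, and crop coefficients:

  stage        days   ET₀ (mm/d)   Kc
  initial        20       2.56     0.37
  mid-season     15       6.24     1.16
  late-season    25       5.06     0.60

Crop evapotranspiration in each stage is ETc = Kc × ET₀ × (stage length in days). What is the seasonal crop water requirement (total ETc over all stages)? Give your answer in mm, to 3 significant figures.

initial: 0.37 × 2.56 × 20 = 18.94 mm
mid-season: 1.16 × 6.24 × 15 = 108.58 mm
late-season: 0.60 × 5.06 × 25 = 75.90 mm
Seasonal total = 203.42 mm

203 mm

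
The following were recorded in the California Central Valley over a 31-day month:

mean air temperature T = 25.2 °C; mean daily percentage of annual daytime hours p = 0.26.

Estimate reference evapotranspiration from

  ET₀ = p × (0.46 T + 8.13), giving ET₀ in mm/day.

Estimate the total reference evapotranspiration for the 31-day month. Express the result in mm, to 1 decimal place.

159.0 mm

ET₀ = 0.26 × (0.46 × 25.2 + 8.13) = 0.26 × 19.722 = 5.1277 mm/d
Monthly total = 5.1277 × 31 = 158.959 mm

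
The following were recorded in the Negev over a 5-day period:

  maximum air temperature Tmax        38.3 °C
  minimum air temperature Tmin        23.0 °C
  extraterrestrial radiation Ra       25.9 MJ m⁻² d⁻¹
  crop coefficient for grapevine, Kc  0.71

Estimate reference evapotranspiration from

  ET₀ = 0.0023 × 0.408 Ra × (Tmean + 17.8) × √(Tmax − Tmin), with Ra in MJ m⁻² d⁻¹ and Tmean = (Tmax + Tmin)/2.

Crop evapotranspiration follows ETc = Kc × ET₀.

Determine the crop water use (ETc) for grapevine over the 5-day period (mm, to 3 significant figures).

16.4 mm

Tmean = (38.3 + 23.0)/2 = 30.65 °C
0.408 Ra = 0.408 × 25.9 = 10.5672 mm/d equivalent
ET₀ = 0.0023 × 10.5672 × (30.65 + 17.8) × √15.3 = 0.0023 × 10.5672 × 48.45 × 3.9115 = 4.6060 mm/d
ETc = Kc × ET₀ = 0.71 × 4.6060 = 3.2703 mm/d
Over 5 days: 3.2703 × 5 = 16.352 mm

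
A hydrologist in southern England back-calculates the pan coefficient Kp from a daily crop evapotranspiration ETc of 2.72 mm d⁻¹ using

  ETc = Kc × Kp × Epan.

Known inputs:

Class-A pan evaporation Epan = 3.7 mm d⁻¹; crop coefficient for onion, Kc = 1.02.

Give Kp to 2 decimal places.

0.72

ETc = Kc × Kp × Epan  ⇒  Kp = ETc / (Kc × Epan)
Kp = 2.72 / (1.02 × 3.7) = 2.72 / 3.774 = 0.7207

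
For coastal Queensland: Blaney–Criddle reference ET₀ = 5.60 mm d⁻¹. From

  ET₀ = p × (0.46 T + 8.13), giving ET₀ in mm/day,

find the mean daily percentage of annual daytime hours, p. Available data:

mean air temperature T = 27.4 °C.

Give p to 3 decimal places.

0.270

p = ET₀ / (0.46 T + 8.13) = 5.60 / (0.46 × 27.4 + 8.13) = 5.60 / 20.734 = 0.2701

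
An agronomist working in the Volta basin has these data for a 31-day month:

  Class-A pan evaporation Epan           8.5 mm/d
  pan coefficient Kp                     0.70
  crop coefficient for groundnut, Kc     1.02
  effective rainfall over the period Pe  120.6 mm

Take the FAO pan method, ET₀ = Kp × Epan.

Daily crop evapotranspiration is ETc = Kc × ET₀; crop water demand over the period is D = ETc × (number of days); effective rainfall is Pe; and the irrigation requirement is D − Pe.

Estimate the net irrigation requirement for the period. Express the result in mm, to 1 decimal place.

ET₀ = 0.70 × 8.5 = 5.9500 mm/d
ETc = Kc × ET₀ = 1.02 × 5.9500 = 6.0690 mm/d
Crop demand D = ETc × 31 d = 6.0690 × 31 = 188.139 mm
D − Pe = 188.139 − 120.6 = 67.539 mm

67.5 mm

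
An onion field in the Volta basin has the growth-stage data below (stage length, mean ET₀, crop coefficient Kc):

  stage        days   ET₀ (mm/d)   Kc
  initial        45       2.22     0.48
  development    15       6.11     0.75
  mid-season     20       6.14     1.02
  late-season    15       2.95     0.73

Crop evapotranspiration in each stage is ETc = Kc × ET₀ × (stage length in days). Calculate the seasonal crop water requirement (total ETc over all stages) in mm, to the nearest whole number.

274 mm

initial: 0.48 × 2.22 × 45 = 47.95 mm
development: 0.75 × 6.11 × 15 = 68.74 mm
mid-season: 1.02 × 6.14 × 20 = 125.26 mm
late-season: 0.73 × 2.95 × 15 = 32.30 mm
Seasonal total = 274.25 mm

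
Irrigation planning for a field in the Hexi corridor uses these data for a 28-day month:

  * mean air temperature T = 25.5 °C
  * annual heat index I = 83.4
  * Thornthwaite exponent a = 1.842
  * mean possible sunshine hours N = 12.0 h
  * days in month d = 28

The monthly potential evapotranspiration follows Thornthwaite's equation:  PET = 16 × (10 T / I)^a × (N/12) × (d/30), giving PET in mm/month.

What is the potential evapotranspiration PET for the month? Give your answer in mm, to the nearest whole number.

10T/I = 10 × 25.5 / 83.4 = 3.0576
(10T/I)^a = 3.0576^1.842 = 7.8356
Uncorrected PET = 16 × 7.8356 = 125.370 mm
Correction = (N/12)(d/30) = (12.0/12)(28/30) = 0.9333
PET = 125.370 × 0.9333 = 117.008 mm/month

117 mm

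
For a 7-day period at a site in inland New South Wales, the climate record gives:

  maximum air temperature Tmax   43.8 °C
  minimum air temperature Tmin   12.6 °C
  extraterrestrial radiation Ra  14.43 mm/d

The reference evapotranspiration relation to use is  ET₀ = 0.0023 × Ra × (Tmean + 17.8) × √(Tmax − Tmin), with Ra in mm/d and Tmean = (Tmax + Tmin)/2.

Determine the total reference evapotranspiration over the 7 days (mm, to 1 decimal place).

59.7 mm

Tmean = (43.8 + 12.6)/2 = 28.20 °C
ET₀ = 0.0023 × 14.43 × (28.20 + 17.8) × √31.2 = 0.0023 × 14.43 × 46.00 × 5.5857 = 8.5277 mm/d
Over 7 days: 8.5277 × 7 = 59.694 mm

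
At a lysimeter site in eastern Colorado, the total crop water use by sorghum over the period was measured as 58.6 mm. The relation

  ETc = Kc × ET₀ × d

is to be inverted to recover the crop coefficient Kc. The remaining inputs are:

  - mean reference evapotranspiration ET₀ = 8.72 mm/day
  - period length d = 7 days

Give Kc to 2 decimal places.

0.96

ETc = Kc × ET₀ × d  ⇒  Kc = ETc / (ET₀ × d)
Kc = 58.6 / (8.72 × 7) = 58.6 / 61.04 = 0.9600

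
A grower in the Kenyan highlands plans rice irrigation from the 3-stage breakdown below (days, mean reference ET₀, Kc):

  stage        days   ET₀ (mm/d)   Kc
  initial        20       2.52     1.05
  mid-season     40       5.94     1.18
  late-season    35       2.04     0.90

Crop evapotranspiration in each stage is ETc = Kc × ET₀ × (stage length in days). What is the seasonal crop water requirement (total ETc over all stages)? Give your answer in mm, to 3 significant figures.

398 mm

initial: 1.05 × 2.52 × 20 = 52.92 mm
mid-season: 1.18 × 5.94 × 40 = 280.37 mm
late-season: 0.90 × 2.04 × 35 = 64.26 mm
Seasonal total = 397.55 mm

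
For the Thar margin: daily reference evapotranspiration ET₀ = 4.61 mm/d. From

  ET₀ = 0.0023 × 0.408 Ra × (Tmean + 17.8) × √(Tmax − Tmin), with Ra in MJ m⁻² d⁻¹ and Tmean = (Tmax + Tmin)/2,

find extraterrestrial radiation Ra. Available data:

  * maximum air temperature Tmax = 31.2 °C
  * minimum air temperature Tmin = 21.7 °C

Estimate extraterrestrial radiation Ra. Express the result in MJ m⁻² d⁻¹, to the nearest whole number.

36 MJ m⁻² d⁻¹

Tmean = (31.2+21.7)/2 = 26.45 °C; ΔT = 9.5
Ra = ET₀ / [0.0023 × 0.408 × (Tmean+17.8) × √ΔT]
   = 4.61 / (0.0023 × 0.408 × 44.25 × 3.0822) = 36.020 MJ m⁻² d⁻¹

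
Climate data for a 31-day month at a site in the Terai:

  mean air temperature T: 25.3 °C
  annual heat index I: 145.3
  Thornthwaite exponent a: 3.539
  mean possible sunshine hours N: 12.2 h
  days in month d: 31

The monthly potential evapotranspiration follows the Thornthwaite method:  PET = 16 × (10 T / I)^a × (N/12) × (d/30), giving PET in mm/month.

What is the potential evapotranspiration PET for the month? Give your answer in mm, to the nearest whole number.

120 mm

10T/I = 10 × 25.3 / 145.3 = 1.7412
(10T/I)^a = 1.7412^3.539 = 7.1181
Uncorrected PET = 16 × 7.1181 = 113.890 mm
Correction = (N/12)(d/30) = (12.2/12)(31/30) = 1.0506
PET = 113.890 × 1.0506 = 119.653 mm/month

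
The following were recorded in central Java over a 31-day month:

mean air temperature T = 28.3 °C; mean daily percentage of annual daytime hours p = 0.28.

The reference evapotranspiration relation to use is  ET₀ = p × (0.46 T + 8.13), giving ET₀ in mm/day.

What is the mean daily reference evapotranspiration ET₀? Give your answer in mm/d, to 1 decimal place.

5.9 mm/d

ET₀ = 0.28 × (0.46 × 28.3 + 8.13) = 0.28 × 21.148 = 5.9214 mm/d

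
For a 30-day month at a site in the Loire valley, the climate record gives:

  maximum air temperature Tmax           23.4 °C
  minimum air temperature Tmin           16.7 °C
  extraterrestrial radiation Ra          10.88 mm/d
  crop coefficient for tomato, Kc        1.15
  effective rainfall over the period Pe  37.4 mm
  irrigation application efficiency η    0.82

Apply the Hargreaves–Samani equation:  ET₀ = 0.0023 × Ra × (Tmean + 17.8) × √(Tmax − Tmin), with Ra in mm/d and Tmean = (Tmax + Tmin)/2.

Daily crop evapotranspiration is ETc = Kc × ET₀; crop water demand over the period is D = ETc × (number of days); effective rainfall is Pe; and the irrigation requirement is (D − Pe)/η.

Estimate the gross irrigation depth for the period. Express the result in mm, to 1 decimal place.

Tmean = (23.4 + 16.7)/2 = 20.05 °C
ET₀ = 0.0023 × 10.88 × (20.05 + 17.8) × √6.7 = 0.0023 × 10.88 × 37.85 × 2.5884 = 2.4516 mm/d
ETc = Kc × ET₀ = 1.15 × 2.4516 = 2.8193 mm/d
Crop demand D = ETc × 30 d = 2.8193 × 30 = 84.579 mm
D − Pe = 84.579 − 37.4 = 47.179 mm
Gross irrigation = 47.179 / 0.82 = 57.535 mm

57.5 mm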